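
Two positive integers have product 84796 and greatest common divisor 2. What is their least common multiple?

gcd·lcm = product, so lcm = 84796/2 = 42398.

42398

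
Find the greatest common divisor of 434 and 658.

434 = 2 · 7 · 31
658 = 2 · 7 · 47
Common: 2 · 7 = 14

14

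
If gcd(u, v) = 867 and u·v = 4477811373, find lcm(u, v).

5164719

For any two positive integers, gcd × lcm equals their product. Hence lcm = 4477811373 / 867 = 5164719.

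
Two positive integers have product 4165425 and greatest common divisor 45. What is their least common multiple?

92565

gcd·lcm = product, so lcm = 4165425/45 = 92565.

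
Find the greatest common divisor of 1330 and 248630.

1330 = 2 · 5 · 7 · 19
248630 = 2 · 5 · 23² · 47
Common: 2 · 5 = 10

10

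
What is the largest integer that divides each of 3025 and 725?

3025 = 5² · 11²
725 = 5² · 29
Common: 5² = 25

25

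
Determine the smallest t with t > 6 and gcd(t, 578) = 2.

578 = 2·289. Any t with gcd(t, 578) = 2 is a multiple of 2, say 2s, with s coprime to 289.
Need s > 6/2, so s ≥ 4. First s ≥ 4 with gcd(s, 289) = 1 is s = 4. Thus t = 2·4 = 8.

8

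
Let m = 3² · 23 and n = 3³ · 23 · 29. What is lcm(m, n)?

max exponent per prime: 3³ · 23 · 29 = 18009

18009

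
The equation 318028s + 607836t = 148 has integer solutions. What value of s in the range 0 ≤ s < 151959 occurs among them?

Reduce mod 607836: 318028s ≡ 148 (mod 607836). With g = gcd(318028, 607836) = 4 dividing 148, divide through: 79507s ≡ 37 (mod 151959).
Since gcd(79507, 151959) = 1, s ≡ 37·(79507)⁻¹ ≡ 63196 (mod 151959). Smallest non-negative: 63196.

63196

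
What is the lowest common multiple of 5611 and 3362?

18864182

5611 = 31 · 181; 3362 = 2 · 41²
max exponents: 2 · 31 · 41² · 181 = 18864182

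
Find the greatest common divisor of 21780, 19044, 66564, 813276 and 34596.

36

gcd(21780, 19044): 21780 = 1·19044 + 2736; 19044 = 6·2736 + 2628; 2736 = 1·2628 + 108; 2628 = 24·108 + 36; 108 = 3·36 + 0 → 36
gcd(36, 66564): 66564 = 1849·36 + 0 → 36
gcd(36, 813276): 813276 = 22591·36 + 0 → 36
gcd(36, 34596): 34596 = 961·36 + 0 → 36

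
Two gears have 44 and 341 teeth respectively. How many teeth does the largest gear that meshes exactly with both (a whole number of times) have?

44 = 2² · 11
341 = 11 · 31
Common: 11 = 11

11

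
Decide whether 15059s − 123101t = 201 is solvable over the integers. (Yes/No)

gcd(15059, 123101): 123101 = 8·15059 + 2629; 15059 = 5·2629 + 1914; 2629 = 1·1914 + 715; 1914 = 2·715 + 484; 715 = 1·484 + 231; 484 = 2·231 + 22; 231 = 10·22 + 11; 22 = 2·11 + 0 → 11
11 does not divide 201, so a solution does not exist.

No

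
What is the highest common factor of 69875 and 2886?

69875 = 5³ · 13 · 43
2886 = 2 · 3 · 13 · 37
Common: 13 = 13

13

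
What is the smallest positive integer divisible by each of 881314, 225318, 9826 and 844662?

881314 = 2 · 7² · 17 · 23²; 225318 = 2 · 3 · 17 · 47²; 9826 = 2 · 17³; 844662 = 2 · 3 · 7² · 13² · 17
lcm takes max exponent of each prime: 2 · 3 · 7² · 13² · 17³ · 23² · 47² = 285254291629398

285254291629398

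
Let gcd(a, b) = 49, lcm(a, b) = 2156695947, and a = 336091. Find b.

314433

a·b = gcd·lcm = 49·2156695947 = 105678101403, so b = 105678101403/336091 = 314433.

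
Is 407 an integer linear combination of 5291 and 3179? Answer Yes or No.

By Bézout, 5291s + 3179t = 407 has integer solutions iff gcd(5291, 3179) | 407.
Euclid: 5291 = 1·3179 + 2112; 3179 = 1·2112 + 1067; 2112 = 1·1067 + 1045; 1067 = 1·1045 + 22; 1045 = 47·22 + 11; 22 = 2·11 + 0. gcd = 11; 407 mod 11 = 0. Yes.

Yes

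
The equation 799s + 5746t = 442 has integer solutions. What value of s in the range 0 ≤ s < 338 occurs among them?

130

Euclid: 5746 = 7·799 + 153; 799 = 5·153 + 34; 153 = 4·34 + 17; 34 = 2·17 + 0 → gcd = 17; 442 = 17·26.
Back-substitution yields 799·(-151) + 5746·(21) = 17, so one solution is s = -151·26 = -3926, t = 21·26 = 546.
Solutions in s differ by 5746/17 = 338; the one in [0, 338) is -3926 mod 338 = 130.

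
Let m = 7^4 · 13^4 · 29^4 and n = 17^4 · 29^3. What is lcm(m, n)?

4050916080858735361

max exponent per prime: 7^4 · 13^4 · 17^4 · 29^4 = 4050916080858735361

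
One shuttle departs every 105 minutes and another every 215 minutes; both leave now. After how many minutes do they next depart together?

4515

105 = 3 · 5 · 7; 215 = 5 · 43
max exponents: 3 · 5 · 7 · 43 = 4515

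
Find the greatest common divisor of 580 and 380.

580 = 2² · 5 · 29
380 = 2² · 5 · 19
Common: 2² · 5 = 20

20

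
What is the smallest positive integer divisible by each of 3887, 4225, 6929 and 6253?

3887 = 13² · 23; 4225 = 5² · 13²; 6929 = 13² · 41; 6253 = 13² · 37
lcm takes max exponent of each prime: 5² · 13² · 23 · 37 · 41 = 147414475

147414475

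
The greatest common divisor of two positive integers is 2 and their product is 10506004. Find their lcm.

For any two positive integers, gcd × lcm equals their product. Hence lcm = 10506004 / 2 = 5253002.

5253002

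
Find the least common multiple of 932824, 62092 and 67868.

932824 = 2³ · 17 · 19³; 62092 = 2² · 19² · 43; 67868 = 2² · 19² · 47
lcm takes max exponent of each prime: 2³ · 17 · 19³ · 43 · 47 = 1885237304

1885237304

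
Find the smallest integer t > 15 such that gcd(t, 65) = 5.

gcd(t, 65) = 5 forces 5 | t; write t = 5s. Then gcd(5s, 5·13) = 5·gcd(s, 13), so need gcd(s, 13) = 1.
5s > 15 gives s ≥ 4. The least s ≥ 4 coprime to 13 is 4, so t = 5·4 = 20.

20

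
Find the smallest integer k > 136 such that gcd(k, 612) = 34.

170

gcd(k, 612) = 34 forces 34 | k; write k = 34s. Then gcd(34s, 34·18) = 34·gcd(s, 18), so need gcd(s, 18) = 1.
34s > 136 gives s ≥ 5. The least s ≥ 5 coprime to 18 is 5, so k = 34·5 = 170.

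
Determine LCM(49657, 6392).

18671032

gcd first: 49657 = 7·6392 + 4913; 6392 = 1·4913 + 1479; 4913 = 3·1479 + 476; 1479 = 3·476 + 51; 476 = 9·51 + 17; 51 = 3·17 + 0 → gcd = 17
lcm = 49657·6392/gcd = 317407544/17 = 18671032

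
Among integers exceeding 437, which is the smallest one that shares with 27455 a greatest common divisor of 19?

Multiples of 19 above 437: 19·24, 19·25, … . Need the cofactor coprime to 27455/19 = 1445.
Checking s = 24, 25, … the first with gcd(s, 1445) = 1 is s = 24, giving 456.

456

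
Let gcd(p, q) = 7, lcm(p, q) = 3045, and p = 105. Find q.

Using pq = gcd(p,q)·lcm(p,q) = 7·3045 = 21315, we get q = 21315/105 = 203.

203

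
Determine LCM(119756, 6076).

119756 = 2² · 7² · 13 · 47; 6076 = 2² · 7² · 31
max exponents: 2² · 7² · 13 · 31 · 47 = 3712436

3712436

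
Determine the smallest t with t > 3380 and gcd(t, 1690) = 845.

1690 = 845·2. Any t with gcd(t, 1690) = 845 is a multiple of 845, say 845s, with s coprime to 2.
Need s > 3380/845, so s ≥ 5. First s ≥ 5 with gcd(s, 2) = 1 is s = 5. Thus t = 845·5 = 4225.

4225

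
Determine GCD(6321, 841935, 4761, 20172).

3

gcd(6321, 841935): 841935 = 133·6321 + 1242; 6321 = 5·1242 + 111; 1242 = 11·111 + 21; 111 = 5·21 + 6; 21 = 3·6 + 3; 6 = 2·3 + 0 → 3
gcd(3, 4761): 4761 = 1587·3 + 0 → 3
gcd(3, 20172): 20172 = 6724·3 + 0 → 3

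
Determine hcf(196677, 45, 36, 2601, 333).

gcd(196677, 45): 196677 = 4370·45 + 27; 45 = 1·27 + 18; 27 = 1·18 + 9; 18 = 2·9 + 0 → 9
gcd(9, 36): 36 = 4·9 + 0 → 9
gcd(9, 2601): 2601 = 289·9 + 0 → 9
gcd(9, 333): 333 = 37·9 + 0 → 9

9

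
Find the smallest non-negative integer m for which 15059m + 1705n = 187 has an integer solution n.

53

Euclid: 15059 = 8·1705 + 1419; 1705 = 1·1419 + 286; 1419 = 4·286 + 275; 286 = 1·275 + 11; 275 = 25·11 + 0 → gcd = 11; 187 = 11·17.
Back-substitution yields 15059·(-6) + 1705·(53) = 11, so one solution is m = -6·17 = -102, n = 53·17 = 901.
Solutions in m differ by 1705/11 = 155; the one in [0, 155) is -102 mod 155 = 53.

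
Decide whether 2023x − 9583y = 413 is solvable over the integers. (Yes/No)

By Bézout, 2023x − 9583y = 413 has integer solutions iff gcd(2023, 9583) | 413.
Euclid: 9583 = 4·2023 + 1491; 2023 = 1·1491 + 532; 1491 = 2·532 + 427; 532 = 1·427 + 105; 427 = 4·105 + 7; 105 = 15·7 + 0. gcd = 7; 413 mod 7 = 0. Yes.

Yes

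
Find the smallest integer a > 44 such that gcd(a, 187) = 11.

187 = 11·17. Any a with gcd(a, 187) = 11 is a multiple of 11, say 11s, with s coprime to 17.
Need s > 44/11, so s ≥ 5. First s ≥ 5 with gcd(s, 17) = 1 is s = 5. Thus a = 11·5 = 55.

55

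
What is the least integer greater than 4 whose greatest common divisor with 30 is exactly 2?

30 = 2·15. Any k with gcd(k, 30) = 2 is a multiple of 2, say 2s, with s coprime to 15.
Need s > 4/2, so s ≥ 3. First s ≥ 3 with gcd(s, 15) = 1 is s = 4. Thus k = 2·4 = 8.

8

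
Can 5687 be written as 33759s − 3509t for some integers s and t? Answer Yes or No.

Yes

gcd(33759, 3509): 33759 = 9·3509 + 2178; 3509 = 1·2178 + 1331; 2178 = 1·1331 + 847; 1331 = 1·847 + 484; 847 = 1·484 + 363; 484 = 1·363 + 121; 363 = 3·121 + 0 → 121
121 divides 5687, so a solution exists.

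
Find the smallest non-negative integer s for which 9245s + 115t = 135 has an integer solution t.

Euclid: 9245 = 80·115 + 45; 115 = 2·45 + 25; 45 = 1·25 + 20; 25 = 1·20 + 5; 20 = 4·5 + 0 → gcd = 5; 135 = 5·27.
Back-substitution yields 9245·(-5) + 115·(402) = 5, so one solution is s = -5·27 = -135, t = 402·27 = 10854.
Solutions in s differ by 115/5 = 23; the one in [0, 23) is -135 mod 23 = 3.

3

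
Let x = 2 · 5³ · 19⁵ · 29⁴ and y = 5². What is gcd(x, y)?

25

min exponent per shared prime: 5² = 25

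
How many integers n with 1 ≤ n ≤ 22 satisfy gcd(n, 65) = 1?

17

65 = 5·13. Inclusion–exclusion on these primes:
22 − ⌊22/5⌋ − ⌊22/13⌋ + ⌊22/65⌋ = 17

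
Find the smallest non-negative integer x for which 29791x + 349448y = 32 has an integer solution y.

106520

Reduce mod 349448: 29791x ≡ 32 (mod 349448). With g = gcd(29791, 349448) = 1 dividing 32, divide through: 29791x ≡ 32 (mod 349448).
Since gcd(29791, 349448) = 1, x ≡ 32·(29791)⁻¹ ≡ 106520 (mod 349448). Smallest non-negative: 106520.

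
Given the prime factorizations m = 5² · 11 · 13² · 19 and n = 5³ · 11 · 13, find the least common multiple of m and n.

4415125

max exponent per prime: 5³ · 11 · 13² · 19 = 4415125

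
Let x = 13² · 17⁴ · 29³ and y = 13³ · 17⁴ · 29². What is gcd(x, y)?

11870756209

min exponent per shared prime: 13² · 17⁴ · 29² = 11870756209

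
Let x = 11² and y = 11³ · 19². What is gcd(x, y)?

121

min exponent per shared prime: 11² = 121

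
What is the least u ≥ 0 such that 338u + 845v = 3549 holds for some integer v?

gcd(338, 845) = 169 (Euclid: 845 = 2·338 + 169; 338 = 2·169 + 0), and 169 | 3549.
Extended Euclid: 338·(-2) + 845·(1) = 169. Scale by 21: u₀ = -42.
General solution u = u₀ + 5t; reducing mod 5 gives u = 3 (and v = 3).

3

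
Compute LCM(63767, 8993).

gcd first: 63767 = 7·8993 + 816; 8993 = 11·816 + 17; 816 = 48·17 + 0 → gcd = 17
lcm = 63767·8993/gcd = 573456631/17 = 33732743

33732743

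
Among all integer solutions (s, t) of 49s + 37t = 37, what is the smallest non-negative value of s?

0

gcd(49, 37) = 1 (Euclid: 49 = 1·37 + 12; 37 = 3·12 + 1; 12 = 12·1 + 0), and 1 | 37.
Extended Euclid: 49·(-3) + 37·(4) = 1. Scale by 37: s₀ = -111.
General solution s = s₀ + 37k; reducing mod 37 gives s = 0 (and t = 1).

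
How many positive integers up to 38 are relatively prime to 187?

Prime factors of 187: 11, 17. Count integers ≤ 38 divisible by none of them.
By inclusion–exclusion: 38 − ⌊38/11⌋ − ⌊38/17⌋ + ⌊38/187⌋ = 33.

33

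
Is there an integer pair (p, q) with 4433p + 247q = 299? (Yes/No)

gcd(4433, 247): 4433 = 17·247 + 234; 247 = 1·234 + 13; 234 = 18·13 + 0 → 13
13 divides 299, so a solution exists.

Yes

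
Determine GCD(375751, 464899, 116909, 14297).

17

gcd(375751, 464899): 464899 = 1·375751 + 89148; 375751 = 4·89148 + 19159; 89148 = 4·19159 + 12512; 19159 = 1·12512 + 6647; 12512 = 1·6647 + 5865; 6647 = 1·5865 + 782; 5865 = 7·782 + 391; 782 = 2·391 + 0 → 391
gcd(391, 116909): 116909 = 299·391 + 0 → 391
gcd(391, 14297): 14297 = 36·391 + 221; 391 = 1·221 + 170; 221 = 1·170 + 51; 170 = 3·51 + 17; 51 = 3·17 + 0 → 17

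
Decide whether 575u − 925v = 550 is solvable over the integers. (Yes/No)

Yes

gcd(575, 925): 925 = 1·575 + 350; 575 = 1·350 + 225; 350 = 1·225 + 125; 225 = 1·125 + 100; 125 = 1·100 + 25; 100 = 4·25 + 0 → 25
25 divides 550, so a solution exists.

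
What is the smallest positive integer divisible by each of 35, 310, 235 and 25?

509950

lcm(35, 310) = 35·310/gcd = 10850/5 = 2170
lcm(2170, 235) = 2170·235/gcd = 509950/5 = 101990
lcm(101990, 25) = 101990·25/gcd = 2549750/5 = 509950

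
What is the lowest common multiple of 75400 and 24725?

75400 = 2³ · 5² · 13 · 29; 24725 = 5² · 23 · 43
max exponents: 2³ · 5² · 13 · 23 · 29 · 43 = 74570600

74570600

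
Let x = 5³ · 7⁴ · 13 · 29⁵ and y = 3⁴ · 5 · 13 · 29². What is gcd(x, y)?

min exponent per shared prime: 5 · 13 · 29² = 54665

54665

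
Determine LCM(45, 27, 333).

4995

45 = 3² · 5; 27 = 3³; 333 = 3² · 37
lcm takes max exponent of each prime: 3³ · 5 · 37 = 4995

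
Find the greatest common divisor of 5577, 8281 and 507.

169

5577 = 3 · 11 · 13²; 8281 = 7² · 13²; 507 = 3 · 13²
gcd takes min exponent of each prime: 13² = 169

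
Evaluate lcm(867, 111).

32079

gcd first: 867 = 7·111 + 90; 111 = 1·90 + 21; 90 = 4·21 + 6; 21 = 3·6 + 3; 6 = 2·3 + 0 → gcd = 3
lcm = 867·111/gcd = 96237/3 = 32079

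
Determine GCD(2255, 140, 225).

5

gcd(2255, 140): 2255 = 16·140 + 15; 140 = 9·15 + 5; 15 = 3·5 + 0 → 5
gcd(5, 225): 225 = 45·5 + 0 → 5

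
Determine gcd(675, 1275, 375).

gcd(675, 1275): 1275 = 1·675 + 600; 675 = 1·600 + 75; 600 = 8·75 + 0 → 75
gcd(75, 375): 375 = 5·75 + 0 → 75

75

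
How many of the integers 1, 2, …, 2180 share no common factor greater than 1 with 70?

70 = 2·5·7. Inclusion–exclusion on these primes:
2180 − ⌊2180/2⌋ − ⌊2180/5⌋ − ⌊2180/7⌋ + ⌊2180/10⌋ + ⌊2180/14⌋ + ⌊2180/35⌋ − ⌊2180/70⌋ = 747

747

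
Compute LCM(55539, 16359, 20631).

2082728106459

lcm(55539, 16359) = 55539·16359/gcd = 908562501/3 = 302854167
lcm(302854167, 20631) = 302854167·20631/gcd = 6248184319377/3 = 2082728106459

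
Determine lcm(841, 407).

342287

gcd first: 841 = 2·407 + 27; 407 = 15·27 + 2; 27 = 13·2 + 1; 2 = 2·1 + 0 → gcd = 1
lcm = 841·407/gcd = 342287/1 = 342287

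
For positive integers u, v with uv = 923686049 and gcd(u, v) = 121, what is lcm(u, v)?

7633769

Since gcd(u,v)·lcm(u,v) = uv, lcm = 923686049/121 = 7633769.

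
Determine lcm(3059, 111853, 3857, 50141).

33444047

3059 = 7 · 19 · 23; 111853 = 7 · 19 · 29²; 3857 = 7 · 19 · 29; 50141 = 7 · 13 · 19 · 29
lcm takes max exponent of each prime: 7 · 13 · 19 · 23 · 29² = 33444047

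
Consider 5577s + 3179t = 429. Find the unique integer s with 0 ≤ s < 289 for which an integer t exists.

89

gcd(5577, 3179) = 11 (Euclid: 5577 = 1·3179 + 2398; 3179 = 1·2398 + 781; 2398 = 3·781 + 55; 781 = 14·55 + 11; 55 = 5·11 + 0), and 11 | 429.
Extended Euclid: 5577·(-57) + 3179·(100) = 11. Scale by 39: s₀ = -2223.
General solution s = s₀ + 289k; reducing mod 289 gives s = 89 (and t = -156).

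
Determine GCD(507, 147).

Euclid: 507 = 3·147 + 66; 147 = 2·66 + 15; 66 = 4·15 + 6; 15 = 2·6 + 3; 6 = 2·3 + 0. Last nonzero remainder: 3.

3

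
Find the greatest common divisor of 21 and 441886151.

Euclid: 441886151 = 21042197·21 + 14; 21 = 1·14 + 7; 14 = 2·7 + 0. Last nonzero remainder: 7.

7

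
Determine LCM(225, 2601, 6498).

lcm(225, 2601) = 225·2601/gcd = 585225/9 = 65025
lcm(65025, 6498) = 65025·6498/gcd = 422532450/9 = 46948050

46948050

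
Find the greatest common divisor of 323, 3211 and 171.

19

gcd(323, 3211): 3211 = 9·323 + 304; 323 = 1·304 + 19; 304 = 16·19 + 0 → 19
gcd(19, 171): 171 = 9·19 + 0 → 19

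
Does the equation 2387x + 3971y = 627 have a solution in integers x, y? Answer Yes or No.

Yes

gcd(2387, 3971): 3971 = 1·2387 + 1584; 2387 = 1·1584 + 803; 1584 = 1·803 + 781; 803 = 1·781 + 22; 781 = 35·22 + 11; 22 = 2·11 + 0 → 11
11 divides 627, so a solution exists.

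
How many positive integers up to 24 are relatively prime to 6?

6 = 2·3. Inclusion–exclusion on these primes:
24 − ⌊24/2⌋ − ⌊24/3⌋ + ⌊24/6⌋ = 8

8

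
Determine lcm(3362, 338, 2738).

777835682

lcm(3362, 338) = 3362·338/gcd = 1136356/2 = 568178
lcm(568178, 2738) = 568178·2738/gcd = 1555671364/2 = 777835682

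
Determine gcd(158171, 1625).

13

158171 = 13 · 23³
1625 = 5³ · 13
Common: 13 = 13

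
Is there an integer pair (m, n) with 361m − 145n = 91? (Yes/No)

gcd(361, 145): 361 = 2·145 + 71; 145 = 2·71 + 3; 71 = 23·3 + 2; 3 = 1·2 + 1; 2 = 2·1 + 0 → 1
1 divides 91, so a solution exists.

Yes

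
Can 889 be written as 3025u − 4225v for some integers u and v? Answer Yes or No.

No

gcd(3025, 4225): 4225 = 1·3025 + 1200; 3025 = 2·1200 + 625; 1200 = 1·625 + 575; 625 = 1·575 + 50; 575 = 11·50 + 25; 50 = 2·25 + 0 → 25
25 does not divide 889, so a solution does not exist.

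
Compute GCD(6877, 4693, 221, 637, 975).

6877 = 13 · 23²; 4693 = 13 · 19²; 221 = 13 · 17; 637 = 7² · 13; 975 = 3 · 5² · 13
gcd takes min exponent of each prime: 13 = 13

13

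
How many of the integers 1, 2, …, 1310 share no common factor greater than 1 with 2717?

Prime factors of 2717: 11, 13, 19. Count integers ≤ 1310 divisible by none of them.
By inclusion–exclusion: 1310 − ⌊1310/11⌋ − ⌊1310/13⌋ − ⌊1310/19⌋ + ⌊1310/143⌋ + ⌊1310/209⌋ + ⌊1310/247⌋ − ⌊1310/2717⌋ = 1043.

1043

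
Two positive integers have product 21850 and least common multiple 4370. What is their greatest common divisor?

5

gcd·lcm = product, so gcd = 21850/4370 = 5.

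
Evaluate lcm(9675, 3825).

gcd first: 9675 = 2·3825 + 2025; 3825 = 1·2025 + 1800; 2025 = 1·1800 + 225; 1800 = 8·225 + 0 → gcd = 225
lcm = 9675·3825/gcd = 37006875/225 = 164475

164475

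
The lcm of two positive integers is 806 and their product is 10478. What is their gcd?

gcd·lcm = product, so gcd = 10478/806 = 13.

13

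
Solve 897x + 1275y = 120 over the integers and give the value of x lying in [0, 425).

310

Euclid: 1275 = 1·897 + 378; 897 = 2·378 + 141; 378 = 2·141 + 96; 141 = 1·96 + 45; 96 = 2·45 + 6; 45 = 7·6 + 3; 6 = 2·3 + 0 → gcd = 3; 120 = 3·40.
Back-substitution yields 897·(199) + 1275·(-140) = 3, so one solution is x = 199·40 = 7960, y = -140·40 = -5600.
Solutions in x differ by 1275/3 = 425; the one in [0, 425) is 7960 mod 425 = 310.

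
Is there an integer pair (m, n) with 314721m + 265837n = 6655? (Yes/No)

Yes

By Bézout, 314721m + 265837n = 6655 has integer solutions iff gcd(314721, 265837) | 6655.
Euclid: 314721 = 1·265837 + 48884; 265837 = 5·48884 + 21417; 48884 = 2·21417 + 6050; 21417 = 3·6050 + 3267; 6050 = 1·3267 + 2783; 3267 = 1·2783 + 484; 2783 = 5·484 + 363; 484 = 1·363 + 121; 363 = 3·121 + 0. gcd = 121; 6655 mod 121 = 0. Yes.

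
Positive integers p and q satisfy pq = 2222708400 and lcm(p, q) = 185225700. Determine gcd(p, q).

12

From gcd × lcm = pq: gcd = 2222708400 / 185225700 = 12.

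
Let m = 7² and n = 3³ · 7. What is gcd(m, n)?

min exponent per shared prime: 7 = 7

7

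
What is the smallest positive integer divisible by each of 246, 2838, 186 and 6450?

lcm(246, 2838) = 246·2838/gcd = 698148/6 = 116358
lcm(116358, 186) = 116358·186/gcd = 21642588/6 = 3607098
lcm(3607098, 6450) = 3607098·6450/gcd = 23265782100/258 = 90177450

90177450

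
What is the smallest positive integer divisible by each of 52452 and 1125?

52452 = 2² · 3² · 31 · 47; 1125 = 3² · 5³
max exponents: 2² · 3² · 5³ · 31 · 47 = 6556500

6556500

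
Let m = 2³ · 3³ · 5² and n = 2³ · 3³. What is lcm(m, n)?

5400

max exponent per prime: 2³ · 3³ · 5² = 5400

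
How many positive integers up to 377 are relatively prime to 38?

179

Prime factors of 38: 2, 19. Count integers ≤ 377 divisible by none of them.
By inclusion–exclusion: 377 − ⌊377/2⌋ − ⌊377/19⌋ + ⌊377/38⌋ = 179.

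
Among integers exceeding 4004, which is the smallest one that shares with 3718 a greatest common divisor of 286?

Multiples of 286 above 4004: 286·15, 286·16, … . Need the cofactor coprime to 3718/286 = 13.
Checking s = 15, 16, … the first with gcd(s, 13) = 1 is s = 15, giving 4290.

4290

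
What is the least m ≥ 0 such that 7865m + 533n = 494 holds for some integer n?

Euclid: 7865 = 14·533 + 403; 533 = 1·403 + 130; 403 = 3·130 + 13; 130 = 10·13 + 0 → gcd = 13; 494 = 13·38.
Back-substitution yields 7865·(4) + 533·(-59) = 13, so one solution is m = 4·38 = 152, n = -59·38 = -2242.
Solutions in m differ by 533/13 = 41; the one in [0, 41) is 152 mod 41 = 29.

29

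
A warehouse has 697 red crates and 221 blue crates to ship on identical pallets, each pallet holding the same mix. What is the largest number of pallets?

697 = 17 · 41
221 = 13 · 17
Common: 17 = 17

17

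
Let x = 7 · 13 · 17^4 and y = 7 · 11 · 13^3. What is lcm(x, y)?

14129164049

max exponent per prime: 7 · 11 · 13^3 · 17^4 = 14129164049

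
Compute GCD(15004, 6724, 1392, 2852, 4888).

gcd(15004, 6724): 15004 = 2·6724 + 1556; 6724 = 4·1556 + 500; 1556 = 3·500 + 56; 500 = 8·56 + 52; 56 = 1·52 + 4; 52 = 13·4 + 0 → 4
gcd(4, 1392): 1392 = 348·4 + 0 → 4
gcd(4, 2852): 2852 = 713·4 + 0 → 4
gcd(4, 4888): 4888 = 1222·4 + 0 → 4

4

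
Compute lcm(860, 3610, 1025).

lcm(860, 3610) = 860·3610/gcd = 3104600/10 = 310460
lcm(310460, 1025) = 310460·1025/gcd = 318221500/5 = 63644300

63644300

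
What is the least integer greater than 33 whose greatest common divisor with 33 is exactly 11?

44

gcd(x, 33) = 11 forces 11 | x; write x = 11s. Then gcd(11s, 11·3) = 11·gcd(s, 3), so need gcd(s, 3) = 1.
11s > 33 gives s ≥ 4. The least s ≥ 4 coprime to 3 is 4, so x = 11·4 = 44.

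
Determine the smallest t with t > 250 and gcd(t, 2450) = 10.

260

Multiples of 10 above 250: 10·26, 10·27, … . Need the cofactor coprime to 2450/10 = 245.
Checking s = 26, 27, … the first with gcd(s, 245) = 1 is s = 26, giving 260.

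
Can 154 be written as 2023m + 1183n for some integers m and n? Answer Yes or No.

Yes

gcd(2023, 1183): 2023 = 1·1183 + 840; 1183 = 1·840 + 343; 840 = 2·343 + 154; 343 = 2·154 + 35; 154 = 4·35 + 14; 35 = 2·14 + 7; 14 = 2·7 + 0 → 7
7 divides 154, so a solution exists.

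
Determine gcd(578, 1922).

2

578 = 2 · 17²
1922 = 2 · 31²
Common: 2 = 2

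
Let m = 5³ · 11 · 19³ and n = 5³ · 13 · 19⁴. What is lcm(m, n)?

2329487875

max exponent per prime: 5³ · 11 · 13 · 19⁴ = 2329487875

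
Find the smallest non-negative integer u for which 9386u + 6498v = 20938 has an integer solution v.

5

gcd(9386, 6498) = 722 (Euclid: 9386 = 1·6498 + 2888; 6498 = 2·2888 + 722; 2888 = 4·722 + 0), and 722 | 20938.
Extended Euclid: 9386·(-2) + 6498·(3) = 722. Scale by 29: u₀ = -58.
General solution u = u₀ + 9t; reducing mod 9 gives u = 5 (and v = -4).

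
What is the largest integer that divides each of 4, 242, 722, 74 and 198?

2

gcd(4, 242): 242 = 60·4 + 2; 4 = 2·2 + 0 → 2
gcd(2, 722): 722 = 361·2 + 0 → 2
gcd(2, 74): 74 = 37·2 + 0 → 2
gcd(2, 198): 198 = 99·2 + 0 → 2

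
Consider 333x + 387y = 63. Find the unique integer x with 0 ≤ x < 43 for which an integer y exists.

6

Reduce mod 387: 333x ≡ 63 (mod 387). With g = gcd(333, 387) = 9 dividing 63, divide through: 37x ≡ 7 (mod 43).
Since gcd(37, 43) = 1, x ≡ 7·(37)⁻¹ ≡ 6 (mod 43). Smallest non-negative: 6.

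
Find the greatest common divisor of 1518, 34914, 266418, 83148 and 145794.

6

gcd(1518, 34914): 34914 = 23·1518 + 0 → 1518
gcd(1518, 266418): 266418 = 175·1518 + 768; 1518 = 1·768 + 750; 768 = 1·750 + 18; 750 = 41·18 + 12; 18 = 1·12 + 6; 12 = 2·6 + 0 → 6
gcd(6, 83148): 83148 = 13858·6 + 0 → 6
gcd(6, 145794): 145794 = 24299·6 + 0 → 6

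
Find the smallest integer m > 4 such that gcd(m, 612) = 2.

gcd(m, 612) = 2 forces 2 | m; write m = 2s. Then gcd(2s, 2·306) = 2·gcd(s, 306), so need gcd(s, 306) = 1.
2s > 4 gives s ≥ 3. The least s ≥ 3 coprime to 306 is 5, so m = 2·5 = 10.

10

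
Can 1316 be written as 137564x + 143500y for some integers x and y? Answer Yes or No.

Yes

By Bézout, 137564x + 143500y = 1316 has integer solutions iff gcd(137564, 143500) | 1316.
Euclid: 143500 = 1·137564 + 5936; 137564 = 23·5936 + 1036; 5936 = 5·1036 + 756; 1036 = 1·756 + 280; 756 = 2·280 + 196; 280 = 1·196 + 84; 196 = 2·84 + 28; 84 = 3·28 + 0. gcd = 28; 1316 mod 28 = 0. Yes.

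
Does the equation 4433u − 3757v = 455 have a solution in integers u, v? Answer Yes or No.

Yes

By Bézout, 4433u − 3757v = 455 has integer solutions iff gcd(4433, 3757) | 455.
Euclid: 4433 = 1·3757 + 676; 3757 = 5·676 + 377; 676 = 1·377 + 299; 377 = 1·299 + 78; 299 = 3·78 + 65; 78 = 1·65 + 13; 65 = 5·13 + 0. gcd = 13; 455 mod 13 = 0. Yes.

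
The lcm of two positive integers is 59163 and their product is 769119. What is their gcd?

From gcd × lcm = pq: gcd = 769119 / 59163 = 13.

13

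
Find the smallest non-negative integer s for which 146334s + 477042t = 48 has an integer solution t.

68371

Reduce mod 477042: 146334s ≡ 48 (mod 477042). With g = gcd(146334, 477042) = 6 dividing 48, divide through: 24389s ≡ 8 (mod 79507).
Since gcd(24389, 79507) = 1, s ≡ 8·(24389)⁻¹ ≡ 68371 (mod 79507). Smallest non-negative: 68371.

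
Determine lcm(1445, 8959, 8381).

1299055

1445 = 5 · 17²; 8959 = 17² · 31; 8381 = 17² · 29
lcm takes max exponent of each prime: 5 · 17² · 29 · 31 = 1299055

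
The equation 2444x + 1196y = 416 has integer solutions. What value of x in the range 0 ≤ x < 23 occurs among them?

Reduce mod 1196: 2444x ≡ 416 (mod 1196). With g = gcd(2444, 1196) = 52 dividing 416, divide through: 47x ≡ 8 (mod 23).
Since gcd(47, 23) = 1, x ≡ 8·(47)⁻¹ ≡ 8 (mod 23). Smallest non-negative: 8.

8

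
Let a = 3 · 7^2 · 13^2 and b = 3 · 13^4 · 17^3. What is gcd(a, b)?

min exponent per shared prime: 3 · 13^2 = 507

507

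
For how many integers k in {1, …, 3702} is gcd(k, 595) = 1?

Prime factors of 595: 5, 7, 17. Count integers ≤ 3702 divisible by none of them.
By inclusion–exclusion: 3702 − ⌊3702/5⌋ − ⌊3702/7⌋ − ⌊3702/17⌋ + ⌊3702/35⌋ + ⌊3702/85⌋ + ⌊3702/119⌋ − ⌊3702/595⌋ = 2390.

2390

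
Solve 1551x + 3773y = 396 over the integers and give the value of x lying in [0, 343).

Reduce mod 3773: 1551x ≡ 396 (mod 3773). With g = gcd(1551, 3773) = 11 dividing 396, divide through: 141x ≡ 36 (mod 343).
Since gcd(141, 343) = 1, x ≡ 36·(141)⁻¹ ≡ 190 (mod 343). Smallest non-negative: 190.

190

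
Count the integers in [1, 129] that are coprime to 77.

101

Prime factors of 77: 7, 11. Count integers ≤ 129 divisible by none of them.
By inclusion–exclusion: 129 − ⌊129/7⌋ − ⌊129/11⌋ + ⌊129/77⌋ = 101.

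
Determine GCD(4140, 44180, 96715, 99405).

gcd(4140, 44180): 44180 = 10·4140 + 2780; 4140 = 1·2780 + 1360; 2780 = 2·1360 + 60; 1360 = 22·60 + 40; 60 = 1·40 + 20; 40 = 2·20 + 0 → 20
gcd(20, 96715): 96715 = 4835·20 + 15; 20 = 1·15 + 5; 15 = 3·5 + 0 → 5
gcd(5, 99405): 99405 = 19881·5 + 0 → 5

5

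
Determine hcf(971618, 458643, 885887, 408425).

17

971618 = 2 · 17² · 41²; 458643 = 3 · 17² · 23²; 885887 = 17 · 31 · 41²; 408425 = 5² · 17 · 31²
gcd takes min exponent of each prime: 17 = 17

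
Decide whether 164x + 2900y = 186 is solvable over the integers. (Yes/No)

No

gcd(164, 2900): 2900 = 17·164 + 112; 164 = 1·112 + 52; 112 = 2·52 + 8; 52 = 6·8 + 4; 8 = 2·4 + 0 → 4
4 does not divide 186, so a solution does not exist.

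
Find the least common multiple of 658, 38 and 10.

62510

658 = 2 · 7 · 47; 38 = 2 · 19; 10 = 2 · 5
lcm takes max exponent of each prime: 2 · 5 · 7 · 19 · 47 = 62510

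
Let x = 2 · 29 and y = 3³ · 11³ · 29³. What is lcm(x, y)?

1752934986

max exponent per prime: 2 · 3³ · 11³ · 29³ = 1752934986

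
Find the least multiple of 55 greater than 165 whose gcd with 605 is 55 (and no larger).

220

605 = 55·11. Any k with gcd(k, 605) = 55 is a multiple of 55, say 55s, with s coprime to 11.
Need s > 165/55, so s ≥ 4. First s ≥ 4 with gcd(s, 11) = 1 is s = 4. Thus k = 55·4 = 220.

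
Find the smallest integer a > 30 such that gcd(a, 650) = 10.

650 = 10·65. Any a with gcd(a, 650) = 10 is a multiple of 10, say 10s, with s coprime to 65.
Need s > 30/10, so s ≥ 4. First s ≥ 4 with gcd(s, 65) = 1 is s = 4. Thus a = 10·4 = 40.

40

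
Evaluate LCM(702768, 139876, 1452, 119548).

50165688144

702768 = 2⁴ · 3 · 11⁴; 139876 = 2² · 11² · 17²; 1452 = 2² · 3 · 11²; 119548 = 2² · 11² · 13 · 19
lcm takes max exponent of each prime: 2⁴ · 3 · 11⁴ · 13 · 17² · 19 = 50165688144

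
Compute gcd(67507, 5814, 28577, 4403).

17

67507 = 11 · 17 · 19²; 5814 = 2 · 3² · 17 · 19; 28577 = 17 · 41²; 4403 = 7 · 17 · 37
gcd takes min exponent of each prime: 17 = 17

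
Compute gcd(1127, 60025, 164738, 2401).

49

gcd(1127, 60025): 60025 = 53·1127 + 294; 1127 = 3·294 + 245; 294 = 1·245 + 49; 245 = 5·49 + 0 → 49
gcd(49, 164738): 164738 = 3362·49 + 0 → 49
gcd(49, 2401): 2401 = 49·49 + 0 → 49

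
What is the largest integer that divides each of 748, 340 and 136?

68

748 = 2² · 11 · 17; 340 = 2² · 5 · 17; 136 = 2³ · 17
gcd takes min exponent of each prime: 2² · 17 = 68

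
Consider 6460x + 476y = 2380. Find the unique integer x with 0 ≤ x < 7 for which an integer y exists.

Reduce mod 476: 6460x ≡ 2380 (mod 476). With g = gcd(6460, 476) = 68 dividing 2380, divide through: 95x ≡ 35 (mod 7).
Since gcd(95, 7) = 1, x ≡ 35·(95)⁻¹ ≡ 0 (mod 7). Smallest non-negative: 0.

0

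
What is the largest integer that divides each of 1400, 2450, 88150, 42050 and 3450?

50

gcd(1400, 2450): 2450 = 1·1400 + 1050; 1400 = 1·1050 + 350; 1050 = 3·350 + 0 → 350
gcd(350, 88150): 88150 = 251·350 + 300; 350 = 1·300 + 50; 300 = 6·50 + 0 → 50
gcd(50, 42050): 42050 = 841·50 + 0 → 50
gcd(50, 3450): 3450 = 69·50 + 0 → 50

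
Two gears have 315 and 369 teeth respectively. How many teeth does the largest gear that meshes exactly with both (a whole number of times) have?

315 = 3² · 5 · 7
369 = 3² · 41
Common: 3² = 9

9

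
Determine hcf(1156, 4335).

289

Euclid: 4335 = 3·1156 + 867; 1156 = 1·867 + 289; 867 = 3·289 + 0. Last nonzero remainder: 289.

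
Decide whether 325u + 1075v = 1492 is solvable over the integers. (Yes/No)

By Bézout, 325u + 1075v = 1492 has integer solutions iff gcd(325, 1075) | 1492.
Euclid: 1075 = 3·325 + 100; 325 = 3·100 + 25; 100 = 4·25 + 0. gcd = 25; 1492 mod 25 = 17. No.

No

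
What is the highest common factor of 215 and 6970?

5

Euclid: 6970 = 32·215 + 90; 215 = 2·90 + 35; 90 = 2·35 + 20; 35 = 1·20 + 15; 20 = 1·15 + 5; 15 = 3·5 + 0. Last nonzero remainder: 5.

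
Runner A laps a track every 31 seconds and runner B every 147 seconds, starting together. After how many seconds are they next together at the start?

4557

31 = 31; 147 = 3 · 7²
max exponents: 3 · 7² · 31 = 4557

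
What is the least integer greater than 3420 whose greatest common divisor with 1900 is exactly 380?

gcd(a, 1900) = 380 forces 380 | a; write a = 380s. Then gcd(380s, 380·5) = 380·gcd(s, 5), so need gcd(s, 5) = 1.
380s > 3420 gives s ≥ 10. The least s ≥ 10 coprime to 5 is 11, so a = 380·11 = 4180.

4180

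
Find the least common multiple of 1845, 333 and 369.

lcm(1845, 333) = 1845·333/gcd = 614385/9 = 68265
lcm(68265, 369) = 68265·369/gcd = 25189785/369 = 68265

68265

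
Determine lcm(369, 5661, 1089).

lcm(369, 5661) = 369·5661/gcd = 2088909/9 = 232101
lcm(232101, 1089) = 232101·1089/gcd = 252757989/9 = 28084221

28084221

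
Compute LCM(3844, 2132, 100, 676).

665876900

3844 = 2² · 31²; 2132 = 2² · 13 · 41; 100 = 2² · 5²; 676 = 2² · 13²
lcm takes max exponent of each prime: 2² · 5² · 13² · 31² · 41 = 665876900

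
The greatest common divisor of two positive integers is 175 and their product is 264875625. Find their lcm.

1513575

gcd·lcm = product, so lcm = 264875625/175 = 1513575.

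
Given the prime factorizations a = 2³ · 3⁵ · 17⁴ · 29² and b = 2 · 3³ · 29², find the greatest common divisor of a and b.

45414

min exponent per shared prime: 2 · 3³ · 29² = 45414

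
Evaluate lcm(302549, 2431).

gcd first: 302549 = 124·2431 + 1105; 2431 = 2·1105 + 221; 1105 = 5·221 + 0 → gcd = 221
lcm = 302549·2431/gcd = 735496619/221 = 3328039

3328039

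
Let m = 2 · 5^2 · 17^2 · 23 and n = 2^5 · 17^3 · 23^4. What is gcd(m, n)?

13294

min exponent per shared prime: 2 · 17^2 · 23 = 13294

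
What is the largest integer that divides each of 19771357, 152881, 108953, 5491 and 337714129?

gcd(19771357, 152881): 19771357 = 129·152881 + 49708; 152881 = 3·49708 + 3757; 49708 = 13·3757 + 867; 3757 = 4·867 + 289; 867 = 3·289 + 0 → 289
gcd(289, 108953): 108953 = 377·289 + 0 → 289
gcd(289, 5491): 5491 = 19·289 + 0 → 289
gcd(289, 337714129): 337714129 = 1168561·289 + 0 → 289

289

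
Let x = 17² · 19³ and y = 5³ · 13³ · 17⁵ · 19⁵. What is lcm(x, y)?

max exponent per prime: 5³ · 13³ · 17⁵ · 19⁵ = 965500896970133875

965500896970133875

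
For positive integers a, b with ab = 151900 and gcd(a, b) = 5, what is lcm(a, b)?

30380

For any two positive integers, gcd × lcm equals their product. Hence lcm = 151900 / 5 = 30380.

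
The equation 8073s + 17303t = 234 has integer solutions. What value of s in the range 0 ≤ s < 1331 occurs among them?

1196

gcd(8073, 17303) = 13 (Euclid: 17303 = 2·8073 + 1157; 8073 = 6·1157 + 1131; 1157 = 1·1131 + 26; 1131 = 43·26 + 13; 26 = 2·13 + 0), and 13 | 234.
Extended Euclid: 8073·(658) + 17303·(-307) = 13. Scale by 18: s₀ = 11844.
General solution s = s₀ + 1331k; reducing mod 1331 gives s = 1196 (and t = -558).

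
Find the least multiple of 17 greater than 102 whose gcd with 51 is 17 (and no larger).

gcd(t, 51) = 17 forces 17 | t; write t = 17s. Then gcd(17s, 17·3) = 17·gcd(s, 3), so need gcd(s, 3) = 1.
17s > 102 gives s ≥ 7. The least s ≥ 7 coprime to 3 is 7, so t = 17·7 = 119.

119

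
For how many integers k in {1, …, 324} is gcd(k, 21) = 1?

185

Prime factors of 21: 3, 7. Count integers ≤ 324 divisible by none of them.
By inclusion–exclusion: 324 − ⌊324/3⌋ − ⌊324/7⌋ + ⌊324/21⌋ = 185.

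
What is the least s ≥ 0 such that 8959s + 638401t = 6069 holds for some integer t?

642

gcd(8959, 638401) = 289 (Euclid: 638401 = 71·8959 + 2312; 8959 = 3·2312 + 2023; 2312 = 1·2023 + 289; 2023 = 7·289 + 0), and 289 | 6069.
Extended Euclid: 8959·(-285) + 638401·(4) = 289. Scale by 21: s₀ = -5985.
General solution s = s₀ + 2209k; reducing mod 2209 gives s = 642 (and t = -9).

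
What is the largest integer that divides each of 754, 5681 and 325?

gcd(754, 5681): 5681 = 7·754 + 403; 754 = 1·403 + 351; 403 = 1·351 + 52; 351 = 6·52 + 39; 52 = 1·39 + 13; 39 = 3·13 + 0 → 13
gcd(13, 325): 325 = 25·13 + 0 → 13

13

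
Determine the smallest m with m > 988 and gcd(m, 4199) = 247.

Multiples of 247 above 988: 247·5, 247·6, … . Need the cofactor coprime to 4199/247 = 17.
Checking s = 5, 6, … the first with gcd(s, 17) = 1 is s = 5, giving 1235.

1235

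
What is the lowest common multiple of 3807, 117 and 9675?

53202825

3807 = 3⁴ · 47; 117 = 3² · 13; 9675 = 3² · 5² · 43
lcm takes max exponent of each prime: 3⁴ · 5² · 13 · 43 · 47 = 53202825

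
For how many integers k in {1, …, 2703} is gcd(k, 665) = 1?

665 = 5·7·19. Inclusion–exclusion on these primes:
2703 − ⌊2703/5⌋ − ⌊2703/7⌋ − ⌊2703/19⌋ + ⌊2703/35⌋ + ⌊2703/95⌋ + ⌊2703/133⌋ − ⌊2703/665⌋ = 1756

1756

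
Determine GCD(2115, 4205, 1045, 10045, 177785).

gcd(2115, 4205): 4205 = 1·2115 + 2090; 2115 = 1·2090 + 25; 2090 = 83·25 + 15; 25 = 1·15 + 10; 15 = 1·10 + 5; 10 = 2·5 + 0 → 5
gcd(5, 1045): 1045 = 209·5 + 0 → 5
gcd(5, 10045): 10045 = 2009·5 + 0 → 5
gcd(5, 177785): 177785 = 35557·5 + 0 → 5

5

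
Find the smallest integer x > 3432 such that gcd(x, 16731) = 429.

4290

16731 = 429·39. Any x with gcd(x, 16731) = 429 is a multiple of 429, say 429s, with s coprime to 39.
Need s > 3432/429, so s ≥ 9. First s ≥ 9 with gcd(s, 39) = 1 is s = 10. Thus x = 429·10 = 4290.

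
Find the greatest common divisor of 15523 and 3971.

Euclid: 15523 = 3·3971 + 3610; 3971 = 1·3610 + 361; 3610 = 10·361 + 0. Last nonzero remainder: 361.

361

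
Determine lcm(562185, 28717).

1241866665

562185 = 3² · 5 · 13 · 31²; 28717 = 13 · 47²
max exponents: 3² · 5 · 13 · 31² · 47² = 1241866665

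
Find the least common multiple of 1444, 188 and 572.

9705124

1444 = 2² · 19²; 188 = 2² · 47; 572 = 2² · 11 · 13
lcm takes max exponent of each prime: 2² · 11 · 13 · 19² · 47 = 9705124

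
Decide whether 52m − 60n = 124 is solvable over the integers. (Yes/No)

Yes

By Bézout, 52m − 60n = 124 has integer solutions iff gcd(52, 60) | 124.
Euclid: 60 = 1·52 + 8; 52 = 6·8 + 4; 8 = 2·4 + 0. gcd = 4; 124 mod 4 = 0. Yes.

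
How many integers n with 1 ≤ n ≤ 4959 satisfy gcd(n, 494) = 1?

Prime factors of 494: 2, 13, 19. Count integers ≤ 4959 divisible by none of them.
By inclusion–exclusion: 4959 − ⌊4959/2⌋ − ⌊4959/13⌋ − ⌊4959/19⌋ + ⌊4959/26⌋ + ⌊4959/38⌋ + ⌊4959/247⌋ − ⌊4959/494⌋ = 2168.

2168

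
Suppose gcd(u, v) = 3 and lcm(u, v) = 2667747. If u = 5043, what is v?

Using uv = gcd(u,v)·lcm(u,v) = 3·2667747 = 8003241, we get v = 8003241/5043 = 1587.

1587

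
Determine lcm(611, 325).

gcd first: 611 = 1·325 + 286; 325 = 1·286 + 39; 286 = 7·39 + 13; 39 = 3·13 + 0 → gcd = 13
lcm = 611·325/gcd = 198575/13 = 15275

15275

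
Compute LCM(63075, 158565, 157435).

20994455531775

lcm(63075, 158565) = 63075·158565/gcd = 10001487375/15 = 666765825
lcm(666765825, 157435) = 666765825·157435/gcd = 104972277658875/5 = 20994455531775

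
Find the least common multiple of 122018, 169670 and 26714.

1060946510

122018 = 2 · 13² · 19²; 169670 = 2 · 5 · 19² · 47; 26714 = 2 · 19² · 37
lcm takes max exponent of each prime: 2 · 5 · 13² · 19² · 37 · 47 = 1060946510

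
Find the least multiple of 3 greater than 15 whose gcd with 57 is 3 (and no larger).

gcd(x, 57) = 3 forces 3 | x; write x = 3s. Then gcd(3s, 3·19) = 3·gcd(s, 19), so need gcd(s, 19) = 1.
3s > 15 gives s ≥ 6. The least s ≥ 6 coprime to 19 is 6, so x = 3·6 = 18.

18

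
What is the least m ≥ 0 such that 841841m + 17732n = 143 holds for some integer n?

Reduce mod 17732: 841841m ≡ 143 (mod 17732). With g = gcd(841841, 17732) = 143 dividing 143, divide through: 5887m ≡ 1 (mod 124).
Since gcd(5887, 124) = 1, m ≡ 1·(5887)⁻¹ ≡ 103 (mod 124). Smallest non-negative: 103.

103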